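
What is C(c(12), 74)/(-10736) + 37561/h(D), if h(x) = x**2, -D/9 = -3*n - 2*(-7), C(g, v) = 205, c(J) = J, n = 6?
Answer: 12593413/434808 ≈ 28.963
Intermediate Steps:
D = 36 (D = -9*(-3*6 - 2*(-7)) = -9*(-18 + 14) = -9*(-4) = 36)
C(c(12), 74)/(-10736) + 37561/h(D) = 205/(-10736) + 37561/(36**2) = 205*(-1/10736) + 37561/1296 = -205/10736 + 37561*(1/1296) = -205/10736 + 37561/1296 = 12593413/434808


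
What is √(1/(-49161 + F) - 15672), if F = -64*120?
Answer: I*√50634653588673/56841 ≈ 125.19*I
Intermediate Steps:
F = -7680 (F = -1*7680 = -7680)
√(1/(-49161 + F) - 15672) = √(1/(-49161 - 7680) - 15672) = √(1/(-56841) - 15672) = √(-1/56841 - 15672) = √(-890812153/56841) = I*√50634653588673/56841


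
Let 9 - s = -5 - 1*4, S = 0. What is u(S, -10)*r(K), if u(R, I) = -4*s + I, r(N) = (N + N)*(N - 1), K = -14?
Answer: -34440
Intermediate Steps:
s = 18 (s = 9 - (-5 - 1*4) = 9 - (-5 - 4) = 9 - 1*(-9) = 9 + 9 = 18)
r(N) = 2*N*(-1 + N) (r(N) = (2*N)*(-1 + N) = 2*N*(-1 + N))
u(R, I) = -72 + I (u(R, I) = -4*18 + I = -72 + I)
u(S, -10)*r(K) = (-72 - 10)*(2*(-14)*(-1 - 14)) = -164*(-14)*(-15) = -82*420 = -34440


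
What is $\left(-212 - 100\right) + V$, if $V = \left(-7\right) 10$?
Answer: $-382$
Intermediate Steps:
$V = -70$
$\left(-212 - 100\right) + V = \left(-212 - 100\right) - 70 = -312 - 70 = -382$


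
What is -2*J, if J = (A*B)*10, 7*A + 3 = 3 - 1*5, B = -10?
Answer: -1000/7 ≈ -142.86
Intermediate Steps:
A = -5/7 (A = -3/7 + (3 - 1*5)/7 = -3/7 + (3 - 5)/7 = -3/7 + (⅐)*(-2) = -3/7 - 2/7 = -5/7 ≈ -0.71429)
J = 500/7 (J = -5/7*(-10)*10 = (50/7)*10 = 500/7 ≈ 71.429)
-2*J = -2*500/7 = -1000/7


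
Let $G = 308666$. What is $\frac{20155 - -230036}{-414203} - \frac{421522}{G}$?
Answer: $- \frac{125910566086}{63925191599} \approx -1.9697$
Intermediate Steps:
$\frac{20155 - -230036}{-414203} - \frac{421522}{G} = \frac{20155 - -230036}{-414203} - \frac{421522}{308666} = \left(20155 + 230036\right) \left(- \frac{1}{414203}\right) - \frac{210761}{154333} = 250191 \left(- \frac{1}{414203}\right) - \frac{210761}{154333} = - \frac{250191}{414203} - \frac{210761}{154333} = - \frac{125910566086}{63925191599}$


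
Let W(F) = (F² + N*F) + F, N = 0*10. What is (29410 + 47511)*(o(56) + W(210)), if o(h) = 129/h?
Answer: 190878615369/56 ≈ 3.4085e+9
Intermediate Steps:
N = 0
W(F) = F + F² (W(F) = (F² + 0*F) + F = (F² + 0) + F = F² + F = F + F²)
(29410 + 47511)*(o(56) + W(210)) = (29410 + 47511)*(129/56 + 210*(1 + 210)) = 76921*(129*(1/56) + 210*211) = 76921*(129/56 + 44310) = 76921*(2481489/56) = 190878615369/56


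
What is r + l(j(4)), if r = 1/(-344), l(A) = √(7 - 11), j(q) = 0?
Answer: -1/344 + 2*I ≈ -0.002907 + 2.0*I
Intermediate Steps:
l(A) = 2*I (l(A) = √(-4) = 2*I)
r = -1/344 ≈ -0.0029070
r + l(j(4)) = -1/344 + 2*I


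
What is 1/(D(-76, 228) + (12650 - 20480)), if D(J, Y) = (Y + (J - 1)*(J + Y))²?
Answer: 1/131690746 ≈ 7.5935e-9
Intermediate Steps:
D(J, Y) = (Y + (-1 + J)*(J + Y))²
1/(D(-76, 228) + (12650 - 20480)) = 1/((-76)²*(-1 - 76 + 228)² + (12650 - 20480)) = 1/(5776*151² - 7830) = 1/(5776*22801 - 7830) = 1/(131698576 - 7830) = 1/131690746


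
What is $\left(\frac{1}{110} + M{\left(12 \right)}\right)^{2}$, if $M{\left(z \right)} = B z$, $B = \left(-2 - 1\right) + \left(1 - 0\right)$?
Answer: $\frac{6964321}{12100} \approx 575.56$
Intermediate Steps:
$B = -2$ ($B = -3 + \left(1 + 0\right) = -3 + 1 = -2$)
$M{\left(z \right)} = - 2 z$
$\left(\frac{1}{110} + M{\left(12 \right)}\right)^{2} = \left(\frac{1}{110} - 24\right)^{2} = \left(- \frac{2639}{110}\right)^{2} = \frac{6964321}{12100}$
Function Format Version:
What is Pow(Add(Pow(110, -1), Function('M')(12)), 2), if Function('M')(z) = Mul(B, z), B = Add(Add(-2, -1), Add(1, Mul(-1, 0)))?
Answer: Rational(6964321, 12100) ≈ 575.56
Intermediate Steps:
B = -2 (B = Add(-3, Add(1, 0)) = Add(-3, 1) = -2)
Function('M')(z) = Mul(-2, z)
Pow(Add(Pow(110, -1), Function('M')(12)), 2) = Pow(Add(Pow(110, -1), Mul(-2, 12)), 2) = Pow(Add(Rational(1, 110), -24), 2) = Pow(Rational(-2639, 110), 2) = Rational(6964321, 12100)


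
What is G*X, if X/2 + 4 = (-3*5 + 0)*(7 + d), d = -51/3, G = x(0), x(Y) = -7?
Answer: -2044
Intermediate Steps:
G = -7
d = -17 (d = -51*⅓ = -17)
X = 292 (X = -8 + 2*((-3*5 + 0)*(7 - 17)) = -8 + 2*((-15 + 0)*(-10)) = -8 + 2*(-15*(-10)) = -8 + 2*150 = -8 + 300 = 292)
G*X = -7*292 = -2044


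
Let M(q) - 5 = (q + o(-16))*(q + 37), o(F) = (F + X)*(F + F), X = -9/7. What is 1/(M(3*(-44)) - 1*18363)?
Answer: -7/408566 ≈ -1.7133e-5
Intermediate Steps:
X = -9/7 (X = -9*⅐ = -9/7 ≈ -1.2857)
o(F) = 2*F*(-9/7 + F) (o(F) = (F - 9/7)*(F + F) = (-9/7 + F)*(2*F) = 2*F*(-9/7 + F))
M(q) = 5 + (37 + q)*(3872/7 + q) (M(q) = 5 + (q + (2/7)*(-16)*(-9 + 7*(-16)))*(q + 37) = 5 + (q + (2/7)*(-16)*(-9 - 112))*(37 + q) = 5 + (q + (2/7)*(-16)*(-121))*(37 + q) = 5 + (q + 3872/7)*(37 + q) = 5 + (3872/7 + q)*(37 + q) = 5 + (37 + q)*(3872/7 + q))
1/(M(3*(-44)) - 1*18363) = 1/((143299/7 + (3*(-44))² + 4131*(3*(-44))/7) - 1*18363) = 1/((143299/7 + (-132)² + (4131/7)*(-132)) - 18363) = 1/((143299/7 + 17424 - 545292/7) - 18363) = 1/(-280025/7 - 18363) = 1/(-408566/7) = -7/408566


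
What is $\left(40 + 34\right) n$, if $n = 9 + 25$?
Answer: $2516$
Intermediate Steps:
$n = 34$
$\left(40 + 34\right) n = \left(40 + 34\right) 34 = 74 \cdot 34 = 2516$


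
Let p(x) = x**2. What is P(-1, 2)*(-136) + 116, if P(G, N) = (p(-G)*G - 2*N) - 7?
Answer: 1748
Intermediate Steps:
P(G, N) = -7 + G**3 - 2*N (P(G, N) = ((-G)**2*G - 2*N) - 7 = (G**2*G - 2*N) - 7 = (G**3 - 2*N) - 7 = -7 + G**3 - 2*N)
P(-1, 2)*(-136) + 116 = (-7 + (-1)**3 - 2*2)*(-136) + 116 = (-7 - 1 - 4)*(-136) + 116 = -12*(-136) + 116 = 1632 + 116 = 1748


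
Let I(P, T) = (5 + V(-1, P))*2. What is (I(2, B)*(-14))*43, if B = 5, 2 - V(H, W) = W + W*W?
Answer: -1204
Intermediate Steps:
V(H, W) = 2 - W - W² (V(H, W) = 2 - (W + W*W) = 2 - (W + W²) = 2 + (-W - W²) = 2 - W - W²)
I(P, T) = 14 - 2*P - 2*P² (I(P, T) = (5 + (2 - P - P²))*2 = (7 - P - P²)*2 = 14 - 2*P - 2*P²)
(I(2, B)*(-14))*43 = ((14 - 2*2 - 2*2²)*(-14))*43 = ((14 - 4 - 2*4)*(-14))*43 = ((14 - 4 - 8)*(-14))*43 = (2*(-14))*43 = -28*43 = -1204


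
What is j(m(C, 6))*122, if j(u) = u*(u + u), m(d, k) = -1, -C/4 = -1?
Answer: 244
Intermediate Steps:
C = 4 (C = -4*(-1) = 4)
j(u) = 2*u² (j(u) = u*(2*u) = 2*u²)
j(m(C, 6))*122 = (2*(-1)²)*122 = (2*1)*122 = 2*122 = 244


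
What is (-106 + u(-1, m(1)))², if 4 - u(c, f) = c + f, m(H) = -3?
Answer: 9604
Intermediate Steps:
u(c, f) = 4 - c - f (u(c, f) = 4 - (c + f) = 4 + (-c - f) = 4 - c - f)
(-106 + u(-1, m(1)))² = (-106 + (4 - 1*(-1) - 1*(-3)))² = (-106 + (4 + 1 + 3))² = (-106 + 8)² = (-98)² = 9604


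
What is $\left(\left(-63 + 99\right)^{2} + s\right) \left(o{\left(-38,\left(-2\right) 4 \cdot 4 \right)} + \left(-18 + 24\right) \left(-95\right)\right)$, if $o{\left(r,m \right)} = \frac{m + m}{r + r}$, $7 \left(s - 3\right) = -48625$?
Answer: $\frac{427499048}{133} \approx 3.2143 \cdot 10^{6}$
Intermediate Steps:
$s = - \frac{48604}{7}$ ($s = 3 + \frac{1}{7} \left(-48625\right) = 3 - \frac{48625}{7} = - \frac{48604}{7} \approx -6943.4$)
$o{\left(r,m \right)} = \frac{m}{r}$ ($o{\left(r,m \right)} = \frac{2 m}{2 r} = 2 m \frac{1}{2 r} = \frac{m}{r}$)
$\left(\left(-63 + 99\right)^{2} + s\right) \left(o{\left(-38,\left(-2\right) 4 \cdot 4 \right)} + \left(-18 + 24\right) \left(-95\right)\right) = \left(\left(-63 + 99\right)^{2} - \frac{48604}{7}\right) \left(\frac{\left(-2\right) 4 \cdot 4}{-38} + \left(-18 + 24\right) \left(-95\right)\right) = \left(36^{2} - \frac{48604}{7}\right) \left(\left(-8\right) 4 \left(- \frac{1}{38}\right) + 6 \left(-95\right)\right) = \left(1296 - \frac{48604}{7}\right) \left(\left(-32\right) \left(- \frac{1}{38}\right) - 570\right) = - \frac{39532 \left(\frac{16}{19} - 570\right)}{7} = \left(- \frac{39532}{7}\right) \left(- \frac{10814}{19}\right) = \frac{427499048}{133}$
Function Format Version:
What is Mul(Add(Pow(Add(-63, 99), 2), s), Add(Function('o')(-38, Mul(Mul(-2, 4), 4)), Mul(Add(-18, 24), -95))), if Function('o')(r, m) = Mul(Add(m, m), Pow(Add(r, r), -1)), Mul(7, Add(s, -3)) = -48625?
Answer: Rational(427499048, 133) ≈ 3.2143e+6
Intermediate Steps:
s = Rational(-48604, 7) (s = Add(3, Mul(Rational(1, 7), -48625)) = Add(3, Rational(-48625, 7)) = Rational(-48604, 7) ≈ -6943.4)
Function('o')(r, m) = Mul(m, Pow(r, -1)) (Function('o')(r, m) = Mul(Mul(2, m), Pow(Mul(2, r), -1)) = Mul(Mul(2, m), Mul(Rational(1, 2), Pow(r, -1))) = Mul(m, Pow(r, -1)))
Mul(Add(Pow(Add(-63, 99), 2), s), Add(Function('o')(-38, Mul(Mul(-2, 4), 4)), Mul(Add(-18, 24), -95))) = Mul(Add(Pow(Add(-63, 99), 2), Rational(-48604, 7)), Add(Mul(Mul(Mul(-2, 4), 4), Pow(-38, -1)), Mul(Add(-18, 24), -95))) = Mul(Add(Pow(36, 2), Rational(-48604, 7)), Add(Mul(Mul(-8, 4), Rational(-1, 38)), Mul(6, -95))) = Mul(Add(1296, Rational(-48604, 7)), Add(Mul(-32, Rational(-1, 38)), -570)) = Mul(Rational(-39532, 7), Add(Rational(16, 19), -570)) = Mul(Rational(-39532, 7), Rational(-10814, 19)) = Rational(427499048, 133)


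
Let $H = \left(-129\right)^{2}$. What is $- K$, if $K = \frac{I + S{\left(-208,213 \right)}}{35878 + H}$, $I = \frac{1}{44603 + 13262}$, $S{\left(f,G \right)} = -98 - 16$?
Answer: $\frac{6596609}{3039011935} \approx 0.0021706$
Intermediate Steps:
$S{\left(f,G \right)} = -114$ ($S{\left(f,G \right)} = -98 - 16 = -114$)
$H = 16641$
$I = \frac{1}{57865} \approx 1.7282 \cdot 10^{-5}$
$K = - \frac{6596609}{3039011935}$ ($K = \frac{\frac{1}{57865} - 114}{35878 + 16641} = - \frac{6596609}{57865 \cdot 52519} = \left(- \frac{6596609}{57865}\right) \frac{1}{52519} = - \frac{6596609}{3039011935} \approx -0.0021706$)
$- K = \left(-1\right) \left(- \frac{6596609}{3039011935}\right) = \frac{6596609}{3039011935}$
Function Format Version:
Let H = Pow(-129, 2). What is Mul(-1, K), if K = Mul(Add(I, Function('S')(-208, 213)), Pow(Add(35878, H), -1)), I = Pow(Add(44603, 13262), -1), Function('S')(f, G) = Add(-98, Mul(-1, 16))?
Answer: Rational(6596609, 3039011935) ≈ 0.0021706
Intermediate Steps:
Function('S')(f, G) = -114 (Function('S')(f, G) = Add(-98, -16) = -114)
H = 16641
I = Rational(1, 57865) (I = Pow(57865, -1) = Rational(1, 57865) ≈ 1.7282e-5)
K = Rational(-6596609, 3039011935) (K = Mul(Add(Rational(1, 57865), -114), Pow(Add(35878, 16641), -1)) = Mul(Rational(-6596609, 57865), Pow(52519, -1)) = Mul(Rational(-6596609, 57865), Rational(1, 52519)) = Rational(-6596609, 3039011935) ≈ -0.0021706)
Mul(-1, K) = Mul(-1, Rational(-6596609, 3039011935)) = Rational(6596609, 3039011935)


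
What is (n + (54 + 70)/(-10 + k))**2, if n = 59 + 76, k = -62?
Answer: 5755201/324 ≈ 17763.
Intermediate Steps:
n = 135
(n + (54 + 70)/(-10 + k))**2 = (135 + (54 + 70)/(-10 - 62))**2 = (135 + 124/(-72))**2 = (135 + 124*(-1/72))**2 = (135 - 31/18)**2 = (2399/18)**2 = 5755201/324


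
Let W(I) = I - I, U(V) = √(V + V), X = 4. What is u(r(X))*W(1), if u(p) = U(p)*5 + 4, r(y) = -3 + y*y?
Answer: 0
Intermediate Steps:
r(y) = -3 + y²
U(V) = √2*√V (U(V) = √(2*V) = √2*√V)
W(I) = 0
u(p) = 4 + 5*√2*√p (u(p) = (√2*√p)*5 + 4 = 5*√2*√p + 4 = 4 + 5*√2*√p)
u(r(X))*W(1) = (4 + 5*√2*√(-3 + 4²))*0 = (4 + 5*√2*√(-3 + 16))*0 = (4 + 5*√2*√13)*0 = (4 + 5*√26)*0 = 0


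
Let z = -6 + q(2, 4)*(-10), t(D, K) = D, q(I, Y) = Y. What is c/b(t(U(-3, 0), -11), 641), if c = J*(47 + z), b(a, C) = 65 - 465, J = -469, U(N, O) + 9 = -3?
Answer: 469/400 ≈ 1.1725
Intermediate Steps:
U(N, O) = -12 (U(N, O) = -9 - 3 = -12)
z = -46 (z = -6 + 4*(-10) = -6 - 40 = -46)
b(a, C) = -400
c = -469 (c = -469*(47 - 46) = -469*1 = -469)
c/b(t(U(-3, 0), -11), 641) = -469/(-400) = -469*(-1/400) = 469/400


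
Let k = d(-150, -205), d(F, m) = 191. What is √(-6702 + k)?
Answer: I*√6511 ≈ 80.691*I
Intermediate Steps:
k = 191
√(-6702 + k) = √(-6702 + 191) = √(-6511) = I*√6511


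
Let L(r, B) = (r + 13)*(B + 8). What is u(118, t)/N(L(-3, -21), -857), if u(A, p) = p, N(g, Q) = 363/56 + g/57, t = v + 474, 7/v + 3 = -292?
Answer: 446315016/3956245 ≈ 112.81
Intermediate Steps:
v = -7/295 (v = 7/(-3 - 292) = 7/(-295) = 7*(-1/295) = -7/295 ≈ -0.023729)
L(r, B) = (8 + B)*(13 + r) (L(r, B) = (13 + r)*(8 + B) = (8 + B)*(13 + r))
t = 139823/295 (t = -7/295 + 474 = 139823/295 ≈ 473.98)
N(g, Q) = 363/56 + g/57 (N(g, Q) = 363*(1/56) + g*(1/57) = 363/56 + g/57)
u(118, t)/N(L(-3, -21), -857) = 139823/(295*(363/56 + (104 + 8*(-3) + 13*(-21) - 21*(-3))/57)) = 139823/(295*(363/56 + (104 - 24 - 273 + 63)/57)) = 139823/(295*(363/56 + (1/57)*(-130))) = 139823/(295*(363/56 - 130/57)) = 139823/(295*(13411/3192)) = (139823/295)*(3192/13411) = 446315016/3956245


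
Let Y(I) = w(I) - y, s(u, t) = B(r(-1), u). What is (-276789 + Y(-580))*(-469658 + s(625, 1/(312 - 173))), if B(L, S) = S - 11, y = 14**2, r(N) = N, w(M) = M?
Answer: 130190197860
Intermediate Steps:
y = 196
B(L, S) = -11 + S
s(u, t) = -11 + u
Y(I) = -196 + I (Y(I) = I - 1*196 = I - 196 = -196 + I)
(-276789 + Y(-580))*(-469658 + s(625, 1/(312 - 173))) = (-276789 + (-196 - 580))*(-469658 + (-11 + 625)) = (-276789 - 776)*(-469658 + 614) = -277565*(-469044) = 130190197860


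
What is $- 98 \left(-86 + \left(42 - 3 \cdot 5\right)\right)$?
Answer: $5782$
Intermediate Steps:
$- 98 \left(-86 + \left(42 - 3 \cdot 5\right)\right) = - 98 \left(-86 + \left(42 - 15\right)\right) = - 98 \left(-86 + 27\right) = \left(-98\right) \left(-59\right) = 5782$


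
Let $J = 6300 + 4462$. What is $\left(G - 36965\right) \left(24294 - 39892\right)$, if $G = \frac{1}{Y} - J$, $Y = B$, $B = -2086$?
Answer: $\frac{776456920877}{1043} \approx 7.4445 \cdot 10^{8}$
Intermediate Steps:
$J = 10762$
$Y = -2086$
$G = - \frac{22449533}{2086}$ ($G = \frac{1}{-2086} - 10762 = - \frac{1}{2086} - 10762 = - \frac{22449533}{2086} \approx -10762.0$)
$\left(G - 36965\right) \left(24294 - 39892\right) = \left(- \frac{22449533}{2086} - 36965\right) \left(24294 - 39892\right) = \left(- \frac{99558523}{2086}\right) \left(-15598\right) = \frac{776456920877}{1043}$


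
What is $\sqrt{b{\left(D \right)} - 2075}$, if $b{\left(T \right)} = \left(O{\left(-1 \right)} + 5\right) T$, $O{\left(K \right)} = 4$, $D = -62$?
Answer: $i \sqrt{2633} \approx 51.313 i$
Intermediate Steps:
$b{\left(T \right)} = 9 T$ ($b{\left(T \right)} = \left(4 + 5\right) T = 9 T$)
$\sqrt{b{\left(D \right)} - 2075} = \sqrt{9 \left(-62\right) - 2075} = \sqrt{-558 - 2075} = \sqrt{-2633} = i \sqrt{2633}$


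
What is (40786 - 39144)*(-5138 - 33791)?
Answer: -63921418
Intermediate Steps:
(40786 - 39144)*(-5138 - 33791) = 1642*(-38929) = -63921418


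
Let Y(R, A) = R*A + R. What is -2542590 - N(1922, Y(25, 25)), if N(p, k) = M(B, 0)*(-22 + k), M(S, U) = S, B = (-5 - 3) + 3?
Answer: -2539450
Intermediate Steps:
B = -5 (B = -8 + 3 = -5)
Y(R, A) = R + A*R (Y(R, A) = A*R + R = R + A*R)
N(p, k) = 110 - 5*k (N(p, k) = -5*(-22 + k) = 110 - 5*k)
-2542590 - N(1922, Y(25, 25)) = -2542590 - (110 - 125*(1 + 25)) = -2542590 - (110 - 125*26) = -2542590 - (110 - 5*650) = -2542590 - (110 - 3250) = -2542590 - 1*(-3140) = -2542590 + 3140 = -2539450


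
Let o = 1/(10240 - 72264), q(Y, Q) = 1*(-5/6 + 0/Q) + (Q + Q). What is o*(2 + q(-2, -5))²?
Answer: -2809/2232864 ≈ -0.0012580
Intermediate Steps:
q(Y, Q) = -⅚ + 2*Q (q(Y, Q) = 1*(-5*⅙ + 0) + 2*Q = 1*(-⅚ + 0) + 2*Q = 1*(-⅚) + 2*Q = -⅚ + 2*Q)
o = -1/62024 (o = 1/(-62024) = -1/62024 ≈ -1.6123e-5)
o*(2 + q(-2, -5))² = -(2 + (-⅚ + 2*(-5)))²/62024 = -(2 + (-⅚ - 10))²/62024 = -(2 - 65/6)²/62024 = -(-53/6)²/62024 = -1/62024*2809/36 = -2809/2232864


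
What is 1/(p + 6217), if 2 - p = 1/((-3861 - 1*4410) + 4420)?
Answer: 3851/23949370 ≈ 0.00016080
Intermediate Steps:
p = 7703/3851 (p = 2 - 1/((-3861 - 1*4410) + 4420) = 2 - 1/((-3861 - 4410) + 4420) = 2 - 1/(-8271 + 4420) = 2 - 1/(-3851) = 2 - 1*(-1/3851) = 2 + 1/3851 = 7703/3851 ≈ 2.0003)
1/(p + 6217) = 1/(7703/3851 + 6217) = 1/(23949370/3851) = 3851/23949370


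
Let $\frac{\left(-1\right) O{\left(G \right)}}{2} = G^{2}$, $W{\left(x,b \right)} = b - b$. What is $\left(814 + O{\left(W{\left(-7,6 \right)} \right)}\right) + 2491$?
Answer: $3305$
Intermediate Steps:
$W{\left(x,b \right)} = 0$
$O{\left(G \right)} = - 2 G^{2}$
$\left(814 + O{\left(W{\left(-7,6 \right)} \right)}\right) + 2491 = \left(814 - 2 \cdot 0^{2}\right) + 2491 = \left(814 - 0\right) + 2491 = \left(814 + 0\right) + 2491 = 814 + 2491 = 3305$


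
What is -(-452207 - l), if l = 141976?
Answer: 594183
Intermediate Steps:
-(-452207 - l) = -(-452207 - 1*141976) = -(-452207 - 141976) = -1*(-594183) = 594183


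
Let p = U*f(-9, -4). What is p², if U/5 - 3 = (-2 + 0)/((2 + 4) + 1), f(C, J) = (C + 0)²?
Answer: 59213025/49 ≈ 1.2084e+6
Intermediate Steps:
f(C, J) = C²
U = 95/7 (U = 15 + 5*((-2 + 0)/((2 + 4) + 1)) = 15 + 5*(-2/(6 + 1)) = 15 + 5*(-2/7) = 15 - 10/7 = 95/7 ≈ 13.571)
p = 7695/7 (p = (95/7)*(-9)² = (95/7)*81 = 7695/7 ≈ 1099.3)
p² = (7695/7)² = 59213025/49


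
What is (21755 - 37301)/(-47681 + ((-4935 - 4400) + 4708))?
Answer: 2591/8718 ≈ 0.29720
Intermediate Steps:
(21755 - 37301)/(-47681 + ((-4935 - 4400) + 4708)) = -15546/(-47681 + (-9335 + 4708)) = -15546/(-47681 - 4627) = -15546/(-52308) = -15546*(-1/52308) = 2591/8718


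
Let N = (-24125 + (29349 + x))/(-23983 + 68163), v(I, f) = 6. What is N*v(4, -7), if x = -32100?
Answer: -40314/11045 ≈ -3.6500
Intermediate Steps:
N = -6719/11045 (N = (-24125 + (29349 - 32100))/(-23983 + 68163) = (-24125 - 2751)/44180 = -26876*1/44180 = -6719/11045 ≈ -0.60833)
N*v(4, -7) = -6719/11045*6 = -40314/11045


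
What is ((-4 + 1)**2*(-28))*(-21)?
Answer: 5292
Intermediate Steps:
((-4 + 1)**2*(-28))*(-21) = ((-3)**2*(-28))*(-21) = (9*(-28))*(-21) = -252*(-21) = 5292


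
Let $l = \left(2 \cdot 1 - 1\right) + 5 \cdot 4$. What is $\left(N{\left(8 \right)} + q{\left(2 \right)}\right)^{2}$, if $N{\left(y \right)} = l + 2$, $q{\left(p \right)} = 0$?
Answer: $529$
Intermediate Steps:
$l = 21$ ($l = \left(2 - 1\right) + 20 = 1 + 20 = 21$)
$N{\left(y \right)} = 23$ ($N{\left(y \right)} = 21 + 2 = 23$)
$\left(N{\left(8 \right)} + q{\left(2 \right)}\right)^{2} = \left(23 + 0\right)^{2} = 23^{2} = 529$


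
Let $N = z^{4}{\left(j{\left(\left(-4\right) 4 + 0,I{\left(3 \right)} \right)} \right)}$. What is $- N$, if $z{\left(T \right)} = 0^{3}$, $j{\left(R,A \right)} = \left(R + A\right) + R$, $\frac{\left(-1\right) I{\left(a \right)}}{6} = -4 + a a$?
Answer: $0$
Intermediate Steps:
$I{\left(a \right)} = 24 - 6 a^{2}$ ($I{\left(a \right)} = - 6 \left(-4 + a a\right) = - 6 \left(-4 + a^{2}\right) = 24 - 6 a^{2}$)
$j{\left(R,A \right)} = A + 2 R$ ($j{\left(R,A \right)} = \left(A + R\right) + R = A + 2 R$)
$z{\left(T \right)} = 0$
$N = 0$ ($N = 0^{4} = 0$)
$- N = \left(-1\right) 0 = 0$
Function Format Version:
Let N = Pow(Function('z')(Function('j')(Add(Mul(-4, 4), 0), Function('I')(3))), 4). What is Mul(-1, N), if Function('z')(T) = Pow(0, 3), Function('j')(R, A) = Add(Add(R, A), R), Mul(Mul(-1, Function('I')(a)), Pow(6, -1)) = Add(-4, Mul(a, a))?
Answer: 0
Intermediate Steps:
Function('I')(a) = Add(24, Mul(-6, Pow(a, 2))) (Function('I')(a) = Mul(-6, Add(-4, Mul(a, a))) = Mul(-6, Add(-4, Pow(a, 2))) = Add(24, Mul(-6, Pow(a, 2))))
Function('j')(R, A) = Add(A, Mul(2, R)) (Function('j')(R, A) = Add(Add(A, R), R) = Add(A, Mul(2, R)))
Function('z')(T) = 0
N = 0 (N = Pow(0, 4) = 0)
Mul(-1, N) = Mul(-1, 0) = 0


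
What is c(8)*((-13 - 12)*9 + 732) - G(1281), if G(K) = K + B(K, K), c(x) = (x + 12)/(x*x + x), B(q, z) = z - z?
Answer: -6841/6 ≈ -1140.2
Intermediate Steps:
B(q, z) = 0
c(x) = (12 + x)/(x + x²) (c(x) = (12 + x)/(x² + x) = (12 + x)/(x + x²))
G(K) = K (G(K) = K + 0 = K)
c(8)*((-13 - 12)*9 + 732) - G(1281) = ((12 + 8)/(8*(1 + 8)))*((-13 - 12)*9 + 732) - 1*1281 = ((⅛)*20/9)*(-25*9 + 732) - 1281 = ((⅛)*(⅑)*20)*(-225 + 732) - 1281 = (5/18)*507 - 1281 = 845/6 - 1281 = -6841/6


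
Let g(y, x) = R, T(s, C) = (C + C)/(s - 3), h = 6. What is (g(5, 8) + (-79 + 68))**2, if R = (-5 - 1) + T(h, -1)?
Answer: 2809/9 ≈ 312.11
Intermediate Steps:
T(s, C) = 2*C/(-3 + s) (T(s, C) = (2*C)/(-3 + s) = 2*C/(-3 + s))
R = -20/3 (R = (-5 - 1) + 2*(-1)/(-3 + 6) = -6 + 2*(-1)/3 = -6 + 2*(-1)*(1/3) = -6 - 2/3 = -20/3 ≈ -6.6667)
g(y, x) = -20/3
(g(5, 8) + (-79 + 68))**2 = (-20/3 + (-79 + 68))**2 = (-20/3 - 11)**2 = (-53/3)**2 = 2809/9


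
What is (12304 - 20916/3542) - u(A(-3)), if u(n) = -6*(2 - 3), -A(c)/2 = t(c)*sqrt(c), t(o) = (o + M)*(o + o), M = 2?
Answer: 3109900/253 ≈ 12292.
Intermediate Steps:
t(o) = 2*o*(2 + o) (t(o) = (o + 2)*(o + o) = (2 + o)*(2*o) = 2*o*(2 + o))
A(c) = -4*c**(3/2)*(2 + c) (A(c) = -2*2*c*(2 + c)*sqrt(c) = -4*c**(3/2)*(2 + c))
u(n) = 6 (u(n) = -6*(-1) = 6)
(12304 - 20916/3542) - u(A(-3)) = (12304 - 20916/3542) - 1*6 = (12304 - 20916*1/3542) - 6 = (12304 - 1494/253) - 6 = 3111418/253 - 6 = 3109900/253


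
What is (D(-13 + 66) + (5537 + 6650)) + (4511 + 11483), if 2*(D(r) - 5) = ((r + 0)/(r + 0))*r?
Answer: 56425/2 ≈ 28213.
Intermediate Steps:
D(r) = 5 + r/2 (D(r) = 5 + (((r + 0)/(r + 0))*r)/2 = 5 + ((r/r)*r)/2 = 5 + (1*r)/2 = 5 + r/2)
(D(-13 + 66) + (5537 + 6650)) + (4511 + 11483) = ((5 + (-13 + 66)/2) + (5537 + 6650)) + (4511 + 11483) = ((5 + (½)*53) + 12187) + 15994 = ((5 + 53/2) + 12187) + 15994 = (63/2 + 12187) + 15994 = 24437/2 + 15994 = 56425/2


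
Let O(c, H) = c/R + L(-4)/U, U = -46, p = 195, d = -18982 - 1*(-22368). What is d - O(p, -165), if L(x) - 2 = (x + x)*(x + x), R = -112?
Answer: 8730517/2576 ≈ 3389.2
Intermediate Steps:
d = 3386 (d = -18982 + 22368 = 3386)
L(x) = 2 + 4*x² (L(x) = 2 + (x + x)*(x + x) = 2 + (2*x)*(2*x) = 2 + 4*x²)
O(c, H) = -33/23 - c/112 (O(c, H) = c/(-112) + (2 + 4*(-4)²)/(-46) = c*(-1/112) + (2 + 4*16)*(-1/46) = -c/112 + (2 + 64)*(-1/46) = -c/112 + 66*(-1/46) = -c/112 - 33/23 = -33/23 - c/112)
d - O(p, -165) = 3386 - (-33/23 - 1/112*195) = 3386 - (-33/23 - 195/112) = 3386 - 1*(-8181/2576) = 3386 + 8181/2576 = 8730517/2576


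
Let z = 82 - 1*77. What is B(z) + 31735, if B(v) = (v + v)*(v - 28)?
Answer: 31505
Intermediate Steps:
z = 5 (z = 82 - 77 = 5)
B(v) = 2*v*(-28 + v) (B(v) = (2*v)*(-28 + v) = 2*v*(-28 + v))
B(z) + 31735 = 2*5*(-28 + 5) + 31735 = 2*5*(-23) + 31735 = -230 + 31735 = 31505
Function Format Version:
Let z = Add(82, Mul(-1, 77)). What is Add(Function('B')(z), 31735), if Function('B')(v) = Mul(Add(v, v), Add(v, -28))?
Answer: 31505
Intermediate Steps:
z = 5 (z = Add(82, -77) = 5)
Function('B')(v) = Mul(2, v, Add(-28, v)) (Function('B')(v) = Mul(Mul(2, v), Add(-28, v)) = Mul(2, v, Add(-28, v)))
Add(Function('B')(z), 31735) = Add(Mul(2, 5, Add(-28, 5)), 31735) = Add(Mul(2, 5, -23), 31735) = Add(-230, 31735) = 31505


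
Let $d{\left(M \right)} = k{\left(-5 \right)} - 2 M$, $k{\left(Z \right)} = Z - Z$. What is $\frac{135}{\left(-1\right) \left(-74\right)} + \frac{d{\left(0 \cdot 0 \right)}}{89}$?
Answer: $\frac{135}{74} \approx 1.8243$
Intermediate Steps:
$k{\left(Z \right)} = 0$
$d{\left(M \right)} = - 2 M$ ($d{\left(M \right)} = 0 - 2 M = - 2 M$)
$\frac{135}{\left(-1\right) \left(-74\right)} + \frac{d{\left(0 \cdot 0 \right)}}{89} = \frac{135}{\left(-1\right) \left(-74\right)} + \frac{\left(-2\right) 0 \cdot 0}{89} = \frac{135}{74} + \left(-2\right) 0 \cdot \frac{1}{89} = 135 \cdot \frac{1}{74} + 0 \cdot \frac{1}{89} = \frac{135}{74} + 0 = \frac{135}{74}$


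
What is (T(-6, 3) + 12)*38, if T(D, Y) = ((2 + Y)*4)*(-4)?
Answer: -2584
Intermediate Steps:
T(D, Y) = -32 - 16*Y (T(D, Y) = (8 + 4*Y)*(-4) = -32 - 16*Y)
(T(-6, 3) + 12)*38 = ((-32 - 16*3) + 12)*38 = ((-32 - 48) + 12)*38 = (-80 + 12)*38 = -68*38 = -2584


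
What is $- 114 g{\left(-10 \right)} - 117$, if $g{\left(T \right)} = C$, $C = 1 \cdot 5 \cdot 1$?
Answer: $-687$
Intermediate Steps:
$C = 5$ ($C = 5 \cdot 1 = 5$)
$g{\left(T \right)} = 5$
$- 114 g{\left(-10 \right)} - 117 = \left(-114\right) 5 - 117 = -570 - 117 = -687$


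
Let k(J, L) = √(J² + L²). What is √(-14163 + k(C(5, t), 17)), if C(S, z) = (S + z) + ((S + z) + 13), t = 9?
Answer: √(-14163 + √1970) ≈ 118.82*I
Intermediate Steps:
C(S, z) = 13 + 2*S + 2*z (C(S, z) = (S + z) + (13 + S + z) = 13 + 2*S + 2*z)
√(-14163 + k(C(5, t), 17)) = √(-14163 + √((13 + 2*5 + 2*9)² + 17²)) = √(-14163 + √((13 + 10 + 18)² + 289)) = √(-14163 + √(41² + 289)) = √(-14163 + √(1681 + 289)) = √(-14163 + √1970)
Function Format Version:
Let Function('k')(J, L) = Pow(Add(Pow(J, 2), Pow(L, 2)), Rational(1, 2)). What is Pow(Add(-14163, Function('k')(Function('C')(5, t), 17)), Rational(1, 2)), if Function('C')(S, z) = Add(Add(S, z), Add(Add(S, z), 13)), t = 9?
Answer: Pow(Add(-14163, Pow(1970, Rational(1, 2))), Rational(1, 2)) ≈ Mul(118.82, I)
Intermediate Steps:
Function('C')(S, z) = Add(13, Mul(2, S), Mul(2, z)) (Function('C')(S, z) = Add(Add(S, z), Add(13, S, z)) = Add(13, Mul(2, S), Mul(2, z)))
Pow(Add(-14163, Function('k')(Function('C')(5, t), 17)), Rational(1, 2)) = Pow(Add(-14163, Pow(Add(Pow(Add(13, Mul(2, 5), Mul(2, 9)), 2), Pow(17, 2)), Rational(1, 2))), Rational(1, 2)) = Pow(Add(-14163, Pow(Add(Pow(Add(13, 10, 18), 2), 289), Rational(1, 2))), Rational(1, 2)) = Pow(Add(-14163, Pow(Add(Pow(41, 2), 289), Rational(1, 2))), Rational(1, 2)) = Pow(Add(-14163, Pow(Add(1681, 289), Rational(1, 2))), Rational(1, 2)) = Pow(Add(-14163, Pow(1970, Rational(1, 2))), Rational(1, 2))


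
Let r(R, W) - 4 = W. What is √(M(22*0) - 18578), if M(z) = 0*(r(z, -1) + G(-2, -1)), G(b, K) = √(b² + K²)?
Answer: I*√18578 ≈ 136.3*I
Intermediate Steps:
r(R, W) = 4 + W
G(b, K) = √(K² + b²)
M(z) = 0 (M(z) = 0*((4 - 1) + √((-1)² + (-2)²)) = 0*(3 + √(1 + 4)) = 0*(3 + √5) = 0)
√(M(22*0) - 18578) = √(0 - 18578) = √(-18578) = I*√18578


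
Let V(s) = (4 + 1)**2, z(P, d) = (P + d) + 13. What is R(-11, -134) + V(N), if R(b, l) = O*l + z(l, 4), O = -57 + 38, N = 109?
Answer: 2454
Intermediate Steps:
z(P, d) = 13 + P + d
O = -19
R(b, l) = 17 - 18*l (R(b, l) = -19*l + (13 + l + 4) = -19*l + (17 + l) = 17 - 18*l)
V(s) = 25 (V(s) = 5**2 = 25)
R(-11, -134) + V(N) = (17 - 18*(-134)) + 25 = (17 + 2412) + 25 = 2429 + 25 = 2454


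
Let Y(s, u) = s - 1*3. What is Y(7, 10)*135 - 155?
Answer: 385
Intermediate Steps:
Y(s, u) = -3 + s (Y(s, u) = s - 3 = -3 + s)
Y(7, 10)*135 - 155 = (-3 + 7)*135 - 155 = 4*135 - 155 = 540 - 155 = 385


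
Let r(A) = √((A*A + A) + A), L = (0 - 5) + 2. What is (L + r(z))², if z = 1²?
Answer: (3 - √3)² ≈ 1.6077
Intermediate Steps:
L = -3 (L = -5 + 2 = -3)
z = 1
r(A) = √(A² + 2*A) (r(A) = √((A² + A) + A) = √((A + A²) + A) = √(A² + 2*A))
(L + r(z))² = (-3 + √(1*(2 + 1)))² = (-3 + √(1*3))² = (-3 + √3)²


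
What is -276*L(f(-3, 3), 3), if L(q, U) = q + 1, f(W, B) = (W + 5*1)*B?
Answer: -1932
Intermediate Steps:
f(W, B) = B*(5 + W) (f(W, B) = (W + 5)*B = (5 + W)*B = B*(5 + W))
L(q, U) = 1 + q
-276*L(f(-3, 3), 3) = -276*(1 + 3*(5 - 3)) = -276*(1 + 3*2) = -276*(1 + 6) = -276*7 = -1932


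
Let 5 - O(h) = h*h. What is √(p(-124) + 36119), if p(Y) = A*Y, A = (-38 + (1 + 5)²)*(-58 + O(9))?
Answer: √2887 ≈ 53.731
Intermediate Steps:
O(h) = 5 - h² (O(h) = 5 - h*h = 5 - h²)
A = 268 (A = (-38 + (1 + 5)²)*(-58 + (5 - 1*9²)) = (-38 + 6²)*(-58 + (5 - 1*81)) = (-38 + 36)*(-58 + (5 - 81)) = -2*(-58 - 76) = -2*(-134) = 268)
p(Y) = 268*Y
√(p(-124) + 36119) = √(268*(-124) + 36119) = √(-33232 + 36119) = √2887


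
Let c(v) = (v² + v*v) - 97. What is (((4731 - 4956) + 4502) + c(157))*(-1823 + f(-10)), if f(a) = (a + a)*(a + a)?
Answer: -76099194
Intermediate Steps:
c(v) = -97 + 2*v² (c(v) = (v² + v²) - 97 = 2*v² - 97 = -97 + 2*v²)
f(a) = 4*a² (f(a) = (2*a)*(2*a) = 4*a²)
(((4731 - 4956) + 4502) + c(157))*(-1823 + f(-10)) = (((4731 - 4956) + 4502) + (-97 + 2*157²))*(-1823 + 4*(-10)²) = ((-225 + 4502) + (-97 + 2*24649))*(-1823 + 4*100) = (4277 + (-97 + 49298))*(-1823 + 400) = (4277 + 49201)*(-1423) = 53478*(-1423) = -76099194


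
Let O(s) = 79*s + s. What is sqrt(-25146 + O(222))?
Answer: I*sqrt(7386) ≈ 85.942*I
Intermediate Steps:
O(s) = 80*s
sqrt(-25146 + O(222)) = sqrt(-25146 + 80*222) = sqrt(-25146 + 17760) = sqrt(-7386) = I*sqrt(7386)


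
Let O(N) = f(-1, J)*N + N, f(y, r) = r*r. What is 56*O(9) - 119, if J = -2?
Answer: 2401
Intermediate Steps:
f(y, r) = r²
O(N) = 5*N (O(N) = (-2)²*N + N = 4*N + N = 5*N)
56*O(9) - 119 = 56*(5*9) - 119 = 56*45 - 119 = 2520 - 119 = 2401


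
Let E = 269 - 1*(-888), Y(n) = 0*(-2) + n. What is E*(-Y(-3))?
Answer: 3471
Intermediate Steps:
Y(n) = n (Y(n) = 0 + n = n)
E = 1157 (E = 269 + 888 = 1157)
E*(-Y(-3)) = 1157*(-1*(-3)) = 1157*3 = 3471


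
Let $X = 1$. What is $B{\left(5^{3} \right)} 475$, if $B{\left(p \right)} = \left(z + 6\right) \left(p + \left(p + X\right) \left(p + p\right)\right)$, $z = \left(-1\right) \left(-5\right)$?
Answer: $165240625$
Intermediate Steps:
$z = 5$
$B{\left(p \right)} = 11 p + 22 p \left(1 + p\right)$ ($B{\left(p \right)} = \left(5 + 6\right) \left(p + \left(p + 1\right) \left(p + p\right)\right) = 11 \left(p + \left(1 + p\right) 2 p\right) = 11 \left(p + 2 p \left(1 + p\right)\right) = 11 p + 22 p \left(1 + p\right)$)
$B{\left(5^{3} \right)} 475 = 11 \cdot 5^{3} \left(3 + 2 \cdot 5^{3}\right) 475 = 11 \cdot 125 \left(3 + 2 \cdot 125\right) 475 = 11 \cdot 125 \left(3 + 250\right) 475 = 11 \cdot 125 \cdot 253 \cdot 475 = 347875 \cdot 475 = 165240625$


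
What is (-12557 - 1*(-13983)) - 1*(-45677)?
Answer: 47103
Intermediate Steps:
(-12557 - 1*(-13983)) - 1*(-45677) = (-12557 + 13983) + 45677 = 1426 + 45677 = 47103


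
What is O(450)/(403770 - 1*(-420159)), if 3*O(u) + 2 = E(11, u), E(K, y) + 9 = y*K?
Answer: 4939/2471787 ≈ 0.0019981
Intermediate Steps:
E(K, y) = -9 + K*y (E(K, y) = -9 + y*K = -9 + K*y)
O(u) = -11/3 + 11*u/3 (O(u) = -⅔ + (-9 + 11*u)/3 = -⅔ + (-3 + 11*u/3) = -11/3 + 11*u/3)
O(450)/(403770 - 1*(-420159)) = (-11/3 + (11/3)*450)/(403770 - 1*(-420159)) = (-11/3 + 1650)/(403770 + 420159) = (4939/3)/823929 = (4939/3)*(1/823929) = 4939/2471787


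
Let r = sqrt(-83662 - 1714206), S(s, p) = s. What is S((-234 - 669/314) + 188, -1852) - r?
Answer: -15113/314 - 2*I*sqrt(449467) ≈ -48.131 - 1340.8*I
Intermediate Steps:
r = 2*I*sqrt(449467) (r = sqrt(-1797868) = 2*I*sqrt(449467) ≈ 1340.8*I)
S((-234 - 669/314) + 188, -1852) - r = ((-234 - 669/314) + 188) - 2*I*sqrt(449467) = (-74145/314 + 188) - 2*I*sqrt(449467) = -15113/314 - 2*I*sqrt(449467)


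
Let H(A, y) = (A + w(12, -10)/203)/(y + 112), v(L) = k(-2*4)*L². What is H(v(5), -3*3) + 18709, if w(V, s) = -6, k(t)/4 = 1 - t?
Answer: 391369175/20909 ≈ 18718.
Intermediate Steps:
k(t) = 4 - 4*t (k(t) = 4*(1 - t) = 4 - 4*t)
v(L) = 36*L² (v(L) = (4 - (-8)*4)*L² = (4 - 4*(-8))*L² = (4 + 32)*L² = 36*L²)
H(A, y) = (-6/203 + A)/(112 + y) (H(A, y) = (A - 6/203)/(y + 112) = (A - 6*1/203)/(112 + y) = (A - 6/203)/(112 + y) = (-6/203 + A)/(112 + y))
H(v(5), -3*3) + 18709 = (-6/203 + 36*5²)/(112 - 3*3) + 18709 = (-6/203 + 36*25)/(112 - 9) + 18709 = (-6/203 + 900)/103 + 18709 = (1/103)*(182694/203) + 18709 = 182694/20909 + 18709 = 391369175/20909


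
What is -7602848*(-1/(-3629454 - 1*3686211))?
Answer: -7602848/7315665 ≈ -1.0393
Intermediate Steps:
-7602848*(-1/(-3629454 - 1*3686211)) = -7602848*(-1/(-3629454 - 3686211)) = -7602848/((-1*(-7315665))) = -7602848/7315665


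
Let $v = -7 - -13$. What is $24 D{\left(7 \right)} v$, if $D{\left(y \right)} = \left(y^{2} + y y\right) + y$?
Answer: $15120$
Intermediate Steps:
$v = 6$ ($v = -7 + 13 = 6$)
$D{\left(y \right)} = y + 2 y^{2}$ ($D{\left(y \right)} = \left(y^{2} + y^{2}\right) + y = 2 y^{2} + y = y + 2 y^{2}$)
$24 D{\left(7 \right)} v = 24 \cdot 7 \left(1 + 2 \cdot 7\right) 6 = 24 \cdot 7 \left(1 + 14\right) 6 = 24 \cdot 7 \cdot 15 \cdot 6 = 24 \cdot 105 \cdot 6 = 2520 \cdot 6 = 15120$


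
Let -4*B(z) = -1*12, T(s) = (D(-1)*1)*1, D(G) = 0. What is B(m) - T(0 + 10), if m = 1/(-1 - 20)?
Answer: 3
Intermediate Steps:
m = -1/21 (m = 1/(-21) = -1/21 ≈ -0.047619)
T(s) = 0 (T(s) = (0*1)*1 = 0*1 = 0)
B(z) = 3 (B(z) = -(-1)*12/4 = -¼*(-12) = 3)
B(m) - T(0 + 10) = 3 - 1*0 = 3 + 0 = 3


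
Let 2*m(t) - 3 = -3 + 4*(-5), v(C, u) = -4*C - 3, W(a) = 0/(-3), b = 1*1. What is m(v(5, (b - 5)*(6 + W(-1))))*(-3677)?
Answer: 36770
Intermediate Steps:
b = 1
W(a) = 0 (W(a) = 0*(-⅓) = 0)
v(C, u) = -3 - 4*C
m(t) = -10 (m(t) = 3/2 + (-3 + 4*(-5))/2 = 3/2 + (-3 - 20)/2 = 3/2 + (½)*(-23) = 3/2 - 23/2 = -10)
m(v(5, (b - 5)*(6 + W(-1))))*(-3677) = -10*(-3677) = 36770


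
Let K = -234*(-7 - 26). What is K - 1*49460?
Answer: -41738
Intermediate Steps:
K = 7722 (K = -234*(-33) = 7722)
K - 1*49460 = 7722 - 1*49460 = 7722 - 49460 = -41738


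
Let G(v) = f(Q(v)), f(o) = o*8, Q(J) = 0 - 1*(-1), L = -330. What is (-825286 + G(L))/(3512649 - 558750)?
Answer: -825278/2953899 ≈ -0.27939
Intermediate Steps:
Q(J) = 1 (Q(J) = 0 + 1 = 1)
f(o) = 8*o
G(v) = 8 (G(v) = 8*1 = 8)
(-825286 + G(L))/(3512649 - 558750) = (-825286 + 8)/(3512649 - 558750) = -825278/2953899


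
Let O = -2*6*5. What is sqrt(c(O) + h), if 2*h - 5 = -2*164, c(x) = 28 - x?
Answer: 7*I*sqrt(6)/2 ≈ 8.5732*I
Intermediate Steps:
O = -60 (O = -12*5 = -60)
h = -323/2 (h = 5/2 + (-2*164)/2 = 5/2 + (1/2)*(-328) = 5/2 - 164 = -323/2 ≈ -161.50)
sqrt(c(O) + h) = sqrt((28 - 1*(-60)) - 323/2) = sqrt((28 + 60) - 323/2) = sqrt(88 - 323/2) = sqrt(-147/2) = 7*I*sqrt(6)/2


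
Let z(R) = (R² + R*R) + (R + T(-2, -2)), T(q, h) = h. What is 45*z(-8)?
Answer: 5310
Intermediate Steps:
z(R) = -2 + R + 2*R² (z(R) = (R² + R*R) + (R - 2) = (R² + R²) + (-2 + R) = 2*R² + (-2 + R) = -2 + R + 2*R²)
45*z(-8) = 45*(-2 - 8 + 2*(-8)²) = 45*(-2 - 8 + 2*64) = 45*(-2 - 8 + 128) = 45*118 = 5310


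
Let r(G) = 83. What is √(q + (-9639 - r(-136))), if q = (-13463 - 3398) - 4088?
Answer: I*√30671 ≈ 175.13*I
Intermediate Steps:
q = -20949 (q = -16861 - 4088 = -20949)
√(q + (-9639 - r(-136))) = √(-20949 + (-9639 - 1*83)) = √(-20949 + (-9639 - 83)) = √(-20949 - 9722) = √(-30671) = I*√30671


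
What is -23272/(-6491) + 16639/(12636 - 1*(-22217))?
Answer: 131300395/32318689 ≈ 4.0627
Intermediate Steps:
-23272/(-6491) + 16639/(12636 - 1*(-22217)) = -23272*(-1/6491) + 16639/(12636 + 22217) = 23272/6491 + 16639/34853 = 23272/6491 + 16639*(1/34853) = 23272/6491 + 2377/4979 = 131300395/32318689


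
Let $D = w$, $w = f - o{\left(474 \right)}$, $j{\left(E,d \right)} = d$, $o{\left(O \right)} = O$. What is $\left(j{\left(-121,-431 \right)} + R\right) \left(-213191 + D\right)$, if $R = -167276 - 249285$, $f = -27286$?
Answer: $100474639392$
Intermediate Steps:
$w = -27760$ ($w = -27286 - 474 = -27760$)
$R = -416561$ ($R = -167276 - 249285 = -416561$)
$D = -27760$
$\left(j{\left(-121,-431 \right)} + R\right) \left(-213191 + D\right) = \left(-431 - 416561\right) \left(-213191 - 27760\right) = \left(-416992\right) \left(-240951\right) = 100474639392$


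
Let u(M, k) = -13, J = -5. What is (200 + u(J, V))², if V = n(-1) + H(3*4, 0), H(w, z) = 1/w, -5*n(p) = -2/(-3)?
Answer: 34969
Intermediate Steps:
n(p) = -2/15 (n(p) = -(-2)/(5*(-3)) = -(-2)*(-1)/(5*3) = -⅕*⅔ = -2/15)
V = -1/20 (V = -2/15 + 1/(3*4) = -2/15 + 1/12 = -1/20 ≈ -0.050000)
(200 + u(J, V))² = (200 - 13)² = 187² = 34969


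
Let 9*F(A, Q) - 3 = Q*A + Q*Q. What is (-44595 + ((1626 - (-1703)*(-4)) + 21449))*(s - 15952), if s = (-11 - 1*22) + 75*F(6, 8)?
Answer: 425735520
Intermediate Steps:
F(A, Q) = ⅓ + Q²/9 + A*Q/9 (F(A, Q) = ⅓ + (Q*A + Q*Q)/9 = ⅓ + (A*Q + Q²)/9 = ⅓ + (Q² + A*Q)/9 = ⅓ + (Q²/9 + A*Q/9) = ⅓ + Q²/9 + A*Q/9)
s = 2776/3 (s = (-11 - 1*22) + 75*(⅓ + (⅑)*8² + (⅑)*6*8) = (-11 - 22) + 75*(⅓ + (⅑)*64 + 16/3) = -33 + 75*(⅓ + 64/9 + 16/3) = -33 + 75*(115/9) = -33 + 2875/3 = 2776/3 ≈ 925.33)
(-44595 + ((1626 - (-1703)*(-4)) + 21449))*(s - 15952) = (-44595 + ((1626 - (-1703)*(-4)) + 21449))*(2776/3 - 15952) = (-44595 + ((1626 - 1*6812) + 21449))*(-45080/3) = (-44595 + ((1626 - 6812) + 21449))*(-45080/3) = (-44595 + (-5186 + 21449))*(-45080/3) = (-44595 + 16263)*(-45080/3) = -28332*(-45080/3) = 425735520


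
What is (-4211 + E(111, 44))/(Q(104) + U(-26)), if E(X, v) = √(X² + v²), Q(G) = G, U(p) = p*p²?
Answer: 4211/17472 - √14257/17472 ≈ 0.23418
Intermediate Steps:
U(p) = p³
(-4211 + E(111, 44))/(Q(104) + U(-26)) = (-4211 + √(111² + 44²))/(104 + (-26)³) = (-4211 + √(12321 + 1936))/(104 - 17576) = (-4211 + √14257)/(-17472) = (-4211 + √14257)*(-1/17472) = 4211/17472 - √14257/17472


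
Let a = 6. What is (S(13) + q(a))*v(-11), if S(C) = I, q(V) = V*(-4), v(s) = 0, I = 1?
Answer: 0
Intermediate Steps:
q(V) = -4*V
S(C) = 1
(S(13) + q(a))*v(-11) = (1 - 4*6)*0 = (1 - 24)*0 = -23*0 = 0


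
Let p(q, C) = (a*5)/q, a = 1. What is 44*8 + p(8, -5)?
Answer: 2821/8 ≈ 352.63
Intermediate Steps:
p(q, C) = 5/q (p(q, C) = (1*5)/q = 5/q)
44*8 + p(8, -5) = 44*8 + 5/8 = 352 + 5*(⅛) = 352 + 5/8 = 2821/8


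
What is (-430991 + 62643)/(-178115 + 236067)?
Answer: -92087/14488 ≈ -6.3561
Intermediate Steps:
(-430991 + 62643)/(-178115 + 236067) = -368348/57952 = -368348*1/57952 = -92087/14488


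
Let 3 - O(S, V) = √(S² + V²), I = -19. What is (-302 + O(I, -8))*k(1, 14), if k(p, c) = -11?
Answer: 3289 + 55*√17 ≈ 3515.8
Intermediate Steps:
O(S, V) = 3 - √(S² + V²)
(-302 + O(I, -8))*k(1, 14) = (-302 + (3 - √((-19)² + (-8)²)))*(-11) = (-302 + (3 - √(361 + 64)))*(-11) = (-302 + (3 - √425))*(-11) = (-302 + (3 - 5*√17))*(-11) = (-299 - 5*√17)*(-11) = 3289 + 55*√17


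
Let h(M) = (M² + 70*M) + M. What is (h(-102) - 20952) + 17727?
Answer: -63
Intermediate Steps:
h(M) = M² + 71*M
(h(-102) - 20952) + 17727 = (-102*(71 - 102) - 20952) + 17727 = (-102*(-31) - 20952) + 17727 = (3162 - 20952) + 17727 = -17790 + 17727 = -63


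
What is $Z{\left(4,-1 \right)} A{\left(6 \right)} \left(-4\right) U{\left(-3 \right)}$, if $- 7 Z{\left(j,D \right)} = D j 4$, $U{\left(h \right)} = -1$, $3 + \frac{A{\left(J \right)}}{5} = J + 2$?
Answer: $\frac{1600}{7} \approx 228.57$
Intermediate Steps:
$A{\left(J \right)} = -5 + 5 J$ ($A{\left(J \right)} = -15 + 5 \left(J + 2\right) = -15 + 5 \left(2 + J\right) = -15 + \left(10 + 5 J\right) = -5 + 5 J$)
$Z{\left(j,D \right)} = - \frac{4 D j}{7}$ ($Z{\left(j,D \right)} = - \frac{D j 4}{7} = - \frac{4 D j}{7}$)
$Z{\left(4,-1 \right)} A{\left(6 \right)} \left(-4\right) U{\left(-3 \right)} = \left(- \frac{4}{7}\right) \left(-1\right) 4 \left(-5 + 5 \cdot 6\right) \left(-4\right) \left(-1\right) = \frac{16 \left(-5 + 30\right) \left(-4\right) \left(-1\right)}{7} = \frac{16 \cdot 25 \left(-4\right) \left(-1\right)}{7} = \frac{16 \left(\left(-100\right) \left(-1\right)\right)}{7} = \frac{16}{7} \cdot 100 = \frac{1600}{7}$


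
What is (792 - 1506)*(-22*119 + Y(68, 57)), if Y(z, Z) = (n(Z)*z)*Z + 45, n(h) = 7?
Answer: -17535126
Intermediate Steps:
Y(z, Z) = 45 + 7*Z*z (Y(z, Z) = (7*z)*Z + 45 = 7*Z*z + 45 = 45 + 7*Z*z)
(792 - 1506)*(-22*119 + Y(68, 57)) = (792 - 1506)*(-22*119 + (45 + 7*57*68)) = -714*(-2618 + (45 + 27132)) = -714*(-2618 + 27177) = -714*24559 = -17535126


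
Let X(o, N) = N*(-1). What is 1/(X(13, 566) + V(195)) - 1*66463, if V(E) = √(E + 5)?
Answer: -10639264397/160078 - 5*√2/160078 ≈ -66463.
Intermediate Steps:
X(o, N) = -N
V(E) = √(5 + E)
1/(X(13, 566) + V(195)) - 1*66463 = 1/(-1*566 + √(5 + 195)) - 1*66463 = 1/(-566 + √200) - 66463 = 1/(-566 + 10*√2) - 66463 = -66463 + 1/(-566 + 10*√2)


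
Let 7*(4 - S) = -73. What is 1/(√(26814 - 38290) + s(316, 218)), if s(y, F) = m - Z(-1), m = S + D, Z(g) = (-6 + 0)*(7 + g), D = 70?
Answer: 5901/1272973 - 98*I*√2869/1272973 ≈ 0.0046356 - 0.0041236*I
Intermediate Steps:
Z(g) = -42 - 6*g (Z(g) = -6*(7 + g) = -42 - 6*g)
S = 101/7 (S = 4 - ⅐*(-73) = 4 + 73/7 = 101/7 ≈ 14.429)
m = 591/7 (m = 101/7 + 70 = 591/7 ≈ 84.429)
s(y, F) = 843/7 (s(y, F) = 591/7 - (-42 - 6*(-1)) = 591/7 - (-42 + 6) = 591/7 - 1*(-36) = 591/7 + 36 = 843/7)
1/(√(26814 - 38290) + s(316, 218)) = 1/(√(26814 - 38290) + 843/7) = 1/(√(-11476) + 843/7) = 1/(2*I*√2869 + 843/7) = 1/(843/7 + 2*I*√2869)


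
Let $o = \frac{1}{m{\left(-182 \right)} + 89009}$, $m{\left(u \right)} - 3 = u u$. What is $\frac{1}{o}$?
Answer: $122136$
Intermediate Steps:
$m{\left(u \right)} = 3 + u^{2}$ ($m{\left(u \right)} = 3 + u u = 3 + u^{2}$)
$o = \frac{1}{122136}$ ($o = \frac{1}{\left(3 + \left(-182\right)^{2}\right) + 89009} = \frac{1}{\left(3 + 33124\right) + 89009} = \frac{1}{33127 + 89009} = \frac{1}{122136} \approx 8.1876 \cdot 10^{-6}$)
$\frac{1}{o} = \frac{1}{\frac{1}{122136}} = 122136$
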